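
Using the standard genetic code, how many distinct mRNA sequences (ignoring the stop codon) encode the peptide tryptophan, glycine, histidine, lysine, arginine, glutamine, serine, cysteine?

2304

Trp: 1 codon.
Gly: 4 codons.
His: 2 codons.
Lys: 2 codons.
Arg: 6 codons.
Gln: 2 codons.
Ser: 6 codons.
Cys: 2 codons.
1 × 4 × 2 × 2 × 6 × 2 × 6 × 2 = 2304.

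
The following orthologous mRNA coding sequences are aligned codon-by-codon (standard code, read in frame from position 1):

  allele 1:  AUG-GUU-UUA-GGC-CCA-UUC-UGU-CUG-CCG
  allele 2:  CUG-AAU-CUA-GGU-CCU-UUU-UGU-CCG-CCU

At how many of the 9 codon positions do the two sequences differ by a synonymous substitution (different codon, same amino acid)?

Codon 1: AUG Met / CUG Leu — nonsynonymous.
Codon 2: GUU Val / AAU Asn — nonsynonymous.
Codon 3: UUA Leu / CUA Leu — synonymous.
Codon 4: GGC Gly / GGU Gly — synonymous.
Codon 5: CCA Pro / CCU Pro — synonymous.
Codon 6: UUC Phe / UUU Phe — synonymous.
Codon 7: UGU Cys / UGU Cys — identical.
Codon 8: CUG Leu / CCG Pro — nonsynonymous.
Codon 9: CCG Pro / CCU Pro — synonymous.
Synonymous differences: 5.

5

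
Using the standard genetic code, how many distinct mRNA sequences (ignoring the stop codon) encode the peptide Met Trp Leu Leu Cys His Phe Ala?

1152

Met: 1 codon.
Trp: 1 codon.
Leu: 6 codons.
Leu: 6 codons.
Cys: 2 codons.
His: 2 codons.
Phe: 2 codons.
Ala: 4 codons.
1 × 1 × 6 × 6 × 2 × 2 × 2 × 4 = 1152.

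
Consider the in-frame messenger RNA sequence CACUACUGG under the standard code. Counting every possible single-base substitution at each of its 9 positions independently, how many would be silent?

2

Codon 1 (CAC, His): 1 synonymous substitution.
Codon 2 (UAC, Tyr): 1 synonymous substitution.
Codon 3 (UGG, Trp): 0 synonymous substitutions.
Total: 1 + 1 + 0 = 2.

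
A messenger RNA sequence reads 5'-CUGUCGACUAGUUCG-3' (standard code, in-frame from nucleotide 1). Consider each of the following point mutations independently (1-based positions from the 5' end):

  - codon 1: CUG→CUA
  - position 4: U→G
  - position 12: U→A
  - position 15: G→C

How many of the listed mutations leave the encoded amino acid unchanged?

Codon 1: CUG (Leu) → CUA (Leu) — synonymous.
Codon 2: UCG (Ser) → GCG (Ala) — missense.
Codon 4: AGU (Ser) → AGA (Arg) — missense.
Codon 5: UCG (Ser) → UCC (Ser) — synonymous.
Synonymous: 2 of 4.

2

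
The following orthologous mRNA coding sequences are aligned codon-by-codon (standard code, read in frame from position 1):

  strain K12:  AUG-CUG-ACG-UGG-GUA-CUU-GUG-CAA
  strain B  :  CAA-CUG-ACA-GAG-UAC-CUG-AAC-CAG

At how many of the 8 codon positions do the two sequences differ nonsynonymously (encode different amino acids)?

Codon 1: AUG Met / CAA Gln — nonsynonymous.
Codon 2: CUG Leu / CUG Leu — identical.
Codon 3: ACG Thr / ACA Thr — synonymous.
Codon 4: UGG Trp / GAG Glu — nonsynonymous.
Codon 5: GUA Val / UAC Tyr — nonsynonymous.
Codon 6: CUU Leu / CUG Leu — synonymous.
Codon 7: GUG Val / AAC Asn — nonsynonymous.
Codon 8: CAA Gln / CAG Gln — synonymous.
Nonsynonymous differences: 4.

4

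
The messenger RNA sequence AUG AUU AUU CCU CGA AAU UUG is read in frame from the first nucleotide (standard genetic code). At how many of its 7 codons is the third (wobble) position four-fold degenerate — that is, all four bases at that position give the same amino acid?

2

Codon 1 AUG (Met): third position 1-fold.
Codon 2 AUU (Ile): third position 3-fold.
Codon 3 AUU (Ile): third position 3-fold.
Codon 4 CCU (Pro): third position 4-fold.
Codon 5 CGA (Arg): third position 4-fold.
Codon 6 AAU (Asn): third position 2-fold.
Codon 7 UUG (Leu): third position 2-fold.
Four-fold degenerate third positions: 2.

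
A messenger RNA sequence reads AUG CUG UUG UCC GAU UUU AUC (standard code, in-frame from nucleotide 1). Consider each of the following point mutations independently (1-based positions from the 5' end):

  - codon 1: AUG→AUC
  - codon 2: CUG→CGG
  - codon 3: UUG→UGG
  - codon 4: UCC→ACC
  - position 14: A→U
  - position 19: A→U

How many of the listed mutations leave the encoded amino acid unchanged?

0

Codon 1: AUG (Met) → AUC (Ile) — missense.
Codon 2: CUG (Leu) → CGG (Arg) — missense.
Codon 3: UUG (Leu) → UGG (Trp) — missense.
Codon 4: UCC (Ser) → ACC (Thr) — missense.
Codon 5: GAU (Asp) → GUU (Val) — missense.
Codon 7: AUC (Ile) → UUC (Phe) — missense.
Synonymous: 0 of 6.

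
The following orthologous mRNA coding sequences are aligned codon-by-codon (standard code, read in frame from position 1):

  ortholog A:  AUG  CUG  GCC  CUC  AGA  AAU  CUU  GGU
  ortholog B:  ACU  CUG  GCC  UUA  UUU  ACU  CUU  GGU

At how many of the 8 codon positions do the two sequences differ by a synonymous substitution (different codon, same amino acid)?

Codon 1: AUG Met / ACU Thr — nonsynonymous.
Codon 2: CUG Leu / CUG Leu — identical.
Codon 3: GCC Ala / GCC Ala — identical.
Codon 4: CUC Leu / UUA Leu — synonymous.
Codon 5: AGA Arg / UUU Phe — nonsynonymous.
Codon 6: AAU Asn / ACU Thr — nonsynonymous.
Codon 7: CUU Leu / CUU Leu — identical.
Codon 8: GGU Gly / GGU Gly — identical.
Synonymous differences: 1.

1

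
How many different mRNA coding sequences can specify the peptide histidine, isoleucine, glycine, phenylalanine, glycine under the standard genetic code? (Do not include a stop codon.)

192

His: 2 codons.
Ile: 3 codons.
Gly: 4 codons.
Phe: 2 codons.
Gly: 4 codons.
2 × 3 × 4 × 2 × 4 = 192.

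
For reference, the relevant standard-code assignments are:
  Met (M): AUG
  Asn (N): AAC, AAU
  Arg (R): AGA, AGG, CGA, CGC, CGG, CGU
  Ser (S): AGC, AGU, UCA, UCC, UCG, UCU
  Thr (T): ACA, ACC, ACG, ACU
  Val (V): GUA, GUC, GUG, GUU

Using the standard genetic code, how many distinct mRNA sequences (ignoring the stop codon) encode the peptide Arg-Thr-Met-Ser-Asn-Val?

Arg: 6 codons.
Thr: 4 codons.
Met: 1 codon.
Ser: 6 codons.
Asn: 2 codons.
Val: 4 codons.
6 × 4 × 1 × 6 × 2 × 4 = 1152.

1152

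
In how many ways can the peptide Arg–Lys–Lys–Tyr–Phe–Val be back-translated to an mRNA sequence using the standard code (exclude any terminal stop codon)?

384

Arg: 6 codons.
Lys: 2 codons.
Lys: 2 codons.
Tyr: 2 codons.
Phe: 2 codons.
Val: 4 codons.
6 × 2 × 2 × 2 × 2 × 4 = 384.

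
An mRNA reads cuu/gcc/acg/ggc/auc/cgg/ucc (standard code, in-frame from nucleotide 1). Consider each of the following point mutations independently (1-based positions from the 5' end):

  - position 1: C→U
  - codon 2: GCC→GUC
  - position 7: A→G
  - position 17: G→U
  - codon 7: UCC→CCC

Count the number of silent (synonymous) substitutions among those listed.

Codon 1: CUU (Leu) → UUU (Phe) — missense.
Codon 2: GCC (Ala) → GUC (Val) — missense.
Codon 3: ACG (Thr) → GCG (Ala) — missense.
Codon 6: CGG (Arg) → CUG (Leu) — missense.
Codon 7: UCC (Ser) → CCC (Pro) — missense.
Synonymous: 0 of 5.

0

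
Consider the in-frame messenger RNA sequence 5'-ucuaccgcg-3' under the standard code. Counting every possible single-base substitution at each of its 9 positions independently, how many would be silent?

Codon 1 (UCU, Ser): 3 synonymous substitutions.
Codon 2 (ACC, Thr): 3 synonymous substitutions.
Codon 3 (GCG, Ala): 3 synonymous substitutions.
Total: 3 + 3 + 3 = 9.

9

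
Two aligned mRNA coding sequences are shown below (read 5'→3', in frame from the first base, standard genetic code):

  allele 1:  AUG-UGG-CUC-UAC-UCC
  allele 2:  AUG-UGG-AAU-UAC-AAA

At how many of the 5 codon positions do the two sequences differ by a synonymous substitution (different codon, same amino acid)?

0

Codon 1: AUG Met / AUG Met — identical.
Codon 2: UGG Trp / UGG Trp — identical.
Codon 3: CUC Leu / AAU Asn — nonsynonymous.
Codon 4: UAC Tyr / UAC Tyr — identical.
Codon 5: UCC Ser / AAA Lys — nonsynonymous.
Synonymous differences: 0.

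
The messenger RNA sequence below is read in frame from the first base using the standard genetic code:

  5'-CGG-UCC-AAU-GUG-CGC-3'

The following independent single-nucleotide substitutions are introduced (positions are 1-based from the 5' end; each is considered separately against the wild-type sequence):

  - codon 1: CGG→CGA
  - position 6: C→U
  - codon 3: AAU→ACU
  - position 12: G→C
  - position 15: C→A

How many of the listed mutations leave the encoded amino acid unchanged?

4

Codon 1: CGG (Arg) → CGA (Arg) — synonymous.
Codon 2: UCC (Ser) → UCU (Ser) — synonymous.
Codon 3: AAU (Asn) → ACU (Thr) — missense.
Codon 4: GUG (Val) → GUC (Val) — synonymous.
Codon 5: CGC (Arg) → CGA (Arg) — synonymous.
Synonymous: 4 of 5.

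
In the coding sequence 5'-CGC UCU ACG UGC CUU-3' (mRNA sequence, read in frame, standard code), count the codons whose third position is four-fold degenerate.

Codon 1 CGC (Arg): third position 4-fold.
Codon 2 UCU (Ser): third position 4-fold.
Codon 3 ACG (Thr): third position 4-fold.
Codon 4 UGC (Cys): third position 2-fold.
Codon 5 CUU (Leu): third position 4-fold.
Four-fold degenerate third positions: 4.

4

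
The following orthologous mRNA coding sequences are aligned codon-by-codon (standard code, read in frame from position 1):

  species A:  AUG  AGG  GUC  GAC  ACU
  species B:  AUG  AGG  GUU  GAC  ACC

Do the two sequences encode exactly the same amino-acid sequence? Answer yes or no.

Codon 1: AUG Met / AUG Met — identical.
Codon 2: AGG Arg / AGG Arg — identical.
Codon 3: GUC Val / GUU Val — synonymous.
Codon 4: GAC Asp / GAC Asp — identical.
Codon 5: ACU Thr / ACC Thr — synonymous.
Nonsynonymous differences: 0 → same protein.

yes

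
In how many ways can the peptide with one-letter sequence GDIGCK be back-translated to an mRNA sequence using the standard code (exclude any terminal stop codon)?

Gly: 4 codons.
Asp: 2 codons.
Ile: 3 codons.
Gly: 4 codons.
Cys: 2 codons.
Lys: 2 codons.
4 × 2 × 3 × 4 × 2 × 2 = 384.

384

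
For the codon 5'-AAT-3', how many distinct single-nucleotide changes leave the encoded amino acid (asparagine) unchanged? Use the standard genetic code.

Position 1: none → 0 synonymous.
Position 2: none → 0 synonymous.
Position 3: AAC → 1 synonymous.
Total: 0 + 0 + 1 = 1.

1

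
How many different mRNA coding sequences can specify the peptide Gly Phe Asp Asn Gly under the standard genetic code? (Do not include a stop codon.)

Gly: 4 codons.
Phe: 2 codons.
Asp: 2 codons.
Asn: 2 codons.
Gly: 4 codons.
4 × 2 × 2 × 2 × 4 = 128.

128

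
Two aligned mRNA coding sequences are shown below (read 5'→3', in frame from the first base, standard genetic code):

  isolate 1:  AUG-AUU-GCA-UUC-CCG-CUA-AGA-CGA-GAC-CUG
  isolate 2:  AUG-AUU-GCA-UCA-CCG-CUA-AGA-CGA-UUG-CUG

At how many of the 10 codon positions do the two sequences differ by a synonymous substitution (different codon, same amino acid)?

0

Codon 1: AUG Met / AUG Met — identical.
Codon 2: AUU Ile / AUU Ile — identical.
Codon 3: GCA Ala / GCA Ala — identical.
Codon 4: UUC Phe / UCA Ser — nonsynonymous.
Codon 5: CCG Pro / CCG Pro — identical.
Codon 6: CUA Leu / CUA Leu — identical.
Codon 7: AGA Arg / AGA Arg — identical.
Codon 8: CGA Arg / CGA Arg — identical.
Codon 9: GAC Asp / UUG Leu — nonsynonymous.
Codon 10: CUG Leu / CUG Leu — identical.
Synonymous differences: 0.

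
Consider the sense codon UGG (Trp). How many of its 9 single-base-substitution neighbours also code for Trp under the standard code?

0

Position 1: none → 0 synonymous.
Position 2: none → 0 synonymous.
Position 3: none → 0 synonymous.
Total: 0 + 0 + 0 = 0.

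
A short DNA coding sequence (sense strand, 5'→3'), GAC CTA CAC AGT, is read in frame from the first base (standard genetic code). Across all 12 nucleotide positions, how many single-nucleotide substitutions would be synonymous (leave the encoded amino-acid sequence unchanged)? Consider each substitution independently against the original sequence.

7

Codon 1 (GAC, Asp): 1 synonymous substitution.
Codon 2 (CTA, Leu): 4 synonymous substitutions.
Codon 3 (CAC, His): 1 synonymous substitution.
Codon 4 (AGT, Ser): 1 synonymous substitution.
Total: 1 + 4 + 1 + 1 = 7.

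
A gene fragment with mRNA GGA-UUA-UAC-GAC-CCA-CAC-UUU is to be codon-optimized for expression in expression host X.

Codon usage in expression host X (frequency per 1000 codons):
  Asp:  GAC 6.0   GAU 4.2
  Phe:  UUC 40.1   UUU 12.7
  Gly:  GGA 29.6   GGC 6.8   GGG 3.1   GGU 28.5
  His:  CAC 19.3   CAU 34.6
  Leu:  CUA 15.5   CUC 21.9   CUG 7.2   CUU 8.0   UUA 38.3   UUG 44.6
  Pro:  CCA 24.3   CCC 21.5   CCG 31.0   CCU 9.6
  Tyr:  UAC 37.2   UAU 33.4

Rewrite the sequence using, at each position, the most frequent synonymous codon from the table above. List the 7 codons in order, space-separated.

Codon 1 (Gly): best is GGA at 29.6.
Codon 2 (Leu): best is UUG at 44.6.
Codon 3 (Tyr): best is UAC at 37.2.
Codon 4 (Asp): best is GAC at 6.0.
Codon 5 (Pro): best is CCG at 31.0.
Codon 6 (His): best is CAU at 34.6.
Codon 7 (Phe): best is UUC at 40.1.

GGA UUG UAC GAC CCG CAU UUC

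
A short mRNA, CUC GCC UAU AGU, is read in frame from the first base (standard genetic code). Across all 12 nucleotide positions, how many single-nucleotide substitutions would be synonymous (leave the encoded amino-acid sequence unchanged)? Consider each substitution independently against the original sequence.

8

Codon 1 (CUC, Leu): 3 synonymous substitutions.
Codon 2 (GCC, Ala): 3 synonymous substitutions.
Codon 3 (UAU, Tyr): 1 synonymous substitution.
Codon 4 (AGU, Ser): 1 synonymous substitution.
Total: 3 + 3 + 1 + 1 = 8.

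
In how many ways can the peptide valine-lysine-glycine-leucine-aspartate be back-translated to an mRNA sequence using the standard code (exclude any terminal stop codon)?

Val: 4 codons.
Lys: 2 codons.
Gly: 4 codons.
Leu: 6 codons.
Asp: 2 codons.
4 × 2 × 4 × 6 × 2 = 384.

384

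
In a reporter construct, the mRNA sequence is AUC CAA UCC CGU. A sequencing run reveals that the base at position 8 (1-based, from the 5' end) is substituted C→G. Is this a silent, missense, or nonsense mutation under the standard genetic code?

missense

Position 8 falls in codon 3: UCC → Ser.
After the substitution the codon is UGC → Cys.
Ser ≠ Cys, so this is a missense mutation.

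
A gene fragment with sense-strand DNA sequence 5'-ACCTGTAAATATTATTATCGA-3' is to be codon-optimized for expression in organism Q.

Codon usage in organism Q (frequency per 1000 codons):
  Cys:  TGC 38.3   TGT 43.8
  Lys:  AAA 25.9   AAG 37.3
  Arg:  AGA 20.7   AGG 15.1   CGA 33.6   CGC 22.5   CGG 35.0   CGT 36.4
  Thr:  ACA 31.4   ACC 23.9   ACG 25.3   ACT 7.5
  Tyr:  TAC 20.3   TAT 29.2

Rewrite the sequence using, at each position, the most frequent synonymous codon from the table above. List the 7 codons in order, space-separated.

ACA TGT AAG TAT TAT TAT CGT

Codon 1 (Thr): best is ACA at 31.4.
Codon 2 (Cys): best is TGT at 43.8.
Codon 3 (Lys): best is AAG at 37.3.
Codon 4 (Tyr): best is TAT at 29.2.
Codon 5 (Tyr): best is TAT at 29.2.
Codon 6 (Tyr): best is TAT at 29.2.
Codon 7 (Arg): best is CGT at 36.4.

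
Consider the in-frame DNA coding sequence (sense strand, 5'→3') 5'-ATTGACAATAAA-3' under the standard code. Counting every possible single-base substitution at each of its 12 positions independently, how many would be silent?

5

Codon 1 (ATT, Ile): 2 synonymous substitutions.
Codon 2 (GAC, Asp): 1 synonymous substitution.
Codon 3 (AAT, Asn): 1 synonymous substitution.
Codon 4 (AAA, Lys): 1 synonymous substitution.
Total: 2 + 1 + 1 + 1 = 5.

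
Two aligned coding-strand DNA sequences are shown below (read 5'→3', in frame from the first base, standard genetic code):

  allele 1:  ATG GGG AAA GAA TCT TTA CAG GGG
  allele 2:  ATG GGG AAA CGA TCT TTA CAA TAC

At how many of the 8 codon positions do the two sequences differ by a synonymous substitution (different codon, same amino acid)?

Codon 1: ATG Met / ATG Met — identical.
Codon 2: GGG Gly / GGG Gly — identical.
Codon 3: AAA Lys / AAA Lys — identical.
Codon 4: GAA Glu / CGA Arg — nonsynonymous.
Codon 5: TCT Ser / TCT Ser — identical.
Codon 6: TTA Leu / TTA Leu — identical.
Codon 7: CAG Gln / CAA Gln — synonymous.
Codon 8: GGG Gly / TAC Tyr — nonsynonymous.
Synonymous differences: 1.

1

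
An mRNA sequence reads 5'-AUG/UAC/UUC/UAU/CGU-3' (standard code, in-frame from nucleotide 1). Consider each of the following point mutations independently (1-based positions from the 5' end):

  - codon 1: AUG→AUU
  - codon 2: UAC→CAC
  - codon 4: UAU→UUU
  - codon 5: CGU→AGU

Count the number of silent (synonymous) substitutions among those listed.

Codon 1: AUG (Met) → AUU (Ile) — missense.
Codon 2: UAC (Tyr) → CAC (His) — missense.
Codon 4: UAU (Tyr) → UUU (Phe) — missense.
Codon 5: CGU (Arg) → AGU (Ser) — missense.
Synonymous: 0 of 4.

0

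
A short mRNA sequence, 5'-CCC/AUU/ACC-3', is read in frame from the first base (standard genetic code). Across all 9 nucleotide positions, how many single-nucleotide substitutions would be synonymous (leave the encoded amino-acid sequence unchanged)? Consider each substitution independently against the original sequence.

8

Codon 1 (CCC, Pro): 3 synonymous substitutions.
Codon 2 (AUU, Ile): 2 synonymous substitutions.
Codon 3 (ACC, Thr): 3 synonymous substitutions.
Total: 3 + 2 + 3 = 8.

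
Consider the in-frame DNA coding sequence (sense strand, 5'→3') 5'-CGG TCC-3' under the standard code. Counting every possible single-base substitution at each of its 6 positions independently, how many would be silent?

Codon 1 (CGG, Arg): 4 synonymous substitutions.
Codon 2 (TCC, Ser): 3 synonymous substitutions.
Total: 4 + 3 = 7.

7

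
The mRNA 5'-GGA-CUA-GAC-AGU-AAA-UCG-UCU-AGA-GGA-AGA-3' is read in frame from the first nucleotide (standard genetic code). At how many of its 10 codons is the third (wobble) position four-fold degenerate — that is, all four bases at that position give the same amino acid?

Codon 1 GGA (Gly): third position 4-fold.
Codon 2 CUA (Leu): third position 4-fold.
Codon 3 GAC (Asp): third position 2-fold.
Codon 4 AGU (Ser): third position 2-fold.
Codon 5 AAA (Lys): third position 2-fold.
Codon 6 UCG (Ser): third position 4-fold.
Codon 7 UCU (Ser): third position 4-fold.
Codon 8 AGA (Arg): third position 2-fold.
Codon 9 GGA (Gly): third position 4-fold.
Codon 10 AGA (Arg): third position 2-fold.
Four-fold degenerate third positions: 5.

5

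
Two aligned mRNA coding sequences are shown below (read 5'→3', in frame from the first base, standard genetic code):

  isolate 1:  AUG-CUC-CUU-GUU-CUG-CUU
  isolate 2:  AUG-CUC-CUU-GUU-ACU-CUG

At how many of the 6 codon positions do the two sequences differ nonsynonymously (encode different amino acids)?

Codon 1: AUG Met / AUG Met — identical.
Codon 2: CUC Leu / CUC Leu — identical.
Codon 3: CUU Leu / CUU Leu — identical.
Codon 4: GUU Val / GUU Val — identical.
Codon 5: CUG Leu / ACU Thr — nonsynonymous.
Codon 6: CUU Leu / CUG Leu — synonymous.
Nonsynonymous differences: 1.

1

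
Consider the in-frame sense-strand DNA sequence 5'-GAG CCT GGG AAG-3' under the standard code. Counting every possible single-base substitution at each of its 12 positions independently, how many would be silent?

8

Codon 1 (GAG, Glu): 1 synonymous substitution.
Codon 2 (CCT, Pro): 3 synonymous substitutions.
Codon 3 (GGG, Gly): 3 synonymous substitutions.
Codon 4 (AAG, Lys): 1 synonymous substitution.
Total: 1 + 3 + 3 + 1 = 8.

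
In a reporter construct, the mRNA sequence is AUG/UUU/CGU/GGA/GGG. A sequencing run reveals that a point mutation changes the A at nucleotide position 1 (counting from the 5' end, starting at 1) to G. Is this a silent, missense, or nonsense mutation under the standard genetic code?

missense

Position 1 falls in codon 1: AUG → Met.
After the substitution the codon is GUG → Val.
Met ≠ Val, so this is a missense mutation.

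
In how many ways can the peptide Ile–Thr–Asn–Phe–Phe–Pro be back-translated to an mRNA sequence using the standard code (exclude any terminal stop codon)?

384

Ile: 3 codons.
Thr: 4 codons.
Asn: 2 codons.
Phe: 2 codons.
Phe: 2 codons.
Pro: 4 codons.
3 × 4 × 2 × 2 × 2 × 4 = 384.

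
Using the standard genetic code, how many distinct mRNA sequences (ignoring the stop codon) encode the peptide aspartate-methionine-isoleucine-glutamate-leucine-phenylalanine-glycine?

Asp: 2 codons.
Met: 1 codon.
Ile: 3 codons.
Glu: 2 codons.
Leu: 6 codons.
Phe: 2 codons.
Gly: 4 codons.
2 × 1 × 3 × 2 × 6 × 2 × 4 = 576.

576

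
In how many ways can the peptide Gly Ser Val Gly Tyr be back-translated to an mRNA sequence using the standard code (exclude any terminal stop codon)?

768

Gly: 4 codons.
Ser: 6 codons.
Val: 4 codons.
Gly: 4 codons.
Tyr: 2 codons.
4 × 6 × 4 × 4 × 2 = 768.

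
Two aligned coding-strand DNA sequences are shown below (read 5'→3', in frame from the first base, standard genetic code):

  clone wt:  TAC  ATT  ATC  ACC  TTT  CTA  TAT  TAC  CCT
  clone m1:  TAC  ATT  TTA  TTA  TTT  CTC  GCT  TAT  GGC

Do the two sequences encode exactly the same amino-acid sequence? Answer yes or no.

no

Codon 1: TAC Tyr / TAC Tyr — identical.
Codon 2: ATT Ile / ATT Ile — identical.
Codon 3: ATC Ile / TTA Leu — nonsynonymous.
Codon 4: ACC Thr / TTA Leu — nonsynonymous.
Codon 5: TTT Phe / TTT Phe — identical.
Codon 6: CTA Leu / CTC Leu — synonymous.
Codon 7: TAT Tyr / GCT Ala — nonsynonymous.
Codon 8: TAC Tyr / TAT Tyr — synonymous.
Codon 9: CCT Pro / GGC Gly — nonsynonymous.
Nonsynonymous differences: 4 → different protein.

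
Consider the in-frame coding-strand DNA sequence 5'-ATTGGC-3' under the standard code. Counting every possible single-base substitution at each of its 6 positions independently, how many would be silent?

5

Codon 1 (ATT, Ile): 2 synonymous substitutions.
Codon 2 (GGC, Gly): 3 synonymous substitutions.
Total: 2 + 3 = 5.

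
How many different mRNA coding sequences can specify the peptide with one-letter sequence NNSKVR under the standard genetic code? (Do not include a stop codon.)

1152

Asn: 2 codons.
Asn: 2 codons.
Ser: 6 codons.
Lys: 2 codons.
Val: 4 codons.
Arg: 6 codons.
2 × 2 × 6 × 2 × 4 × 6 = 1152.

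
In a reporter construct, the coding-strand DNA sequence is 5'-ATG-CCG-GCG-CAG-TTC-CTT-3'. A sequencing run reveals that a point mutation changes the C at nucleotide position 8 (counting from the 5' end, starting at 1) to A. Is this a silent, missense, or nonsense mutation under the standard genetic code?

Position 8 falls in codon 3: GCG → Ala.
After the substitution the codon is GAG → Glu.
Ala ≠ Glu, so this is a missense mutation.

missense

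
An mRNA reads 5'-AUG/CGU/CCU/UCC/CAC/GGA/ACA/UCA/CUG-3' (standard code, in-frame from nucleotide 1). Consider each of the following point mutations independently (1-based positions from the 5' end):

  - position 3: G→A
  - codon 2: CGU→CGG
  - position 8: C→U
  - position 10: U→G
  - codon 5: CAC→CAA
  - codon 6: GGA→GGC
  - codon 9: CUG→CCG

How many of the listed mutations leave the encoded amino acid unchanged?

2

Codon 1: AUG (Met) → AUA (Ile) — missense.
Codon 2: CGU (Arg) → CGG (Arg) — synonymous.
Codon 3: CCU (Pro) → CUU (Leu) — missense.
Codon 4: UCC (Ser) → GCC (Ala) — missense.
Codon 5: CAC (His) → CAA (Gln) — missense.
Codon 6: GGA (Gly) → GGC (Gly) — synonymous.
Codon 9: CUG (Leu) → CCG (Pro) — missense.
Synonymous: 2 of 7.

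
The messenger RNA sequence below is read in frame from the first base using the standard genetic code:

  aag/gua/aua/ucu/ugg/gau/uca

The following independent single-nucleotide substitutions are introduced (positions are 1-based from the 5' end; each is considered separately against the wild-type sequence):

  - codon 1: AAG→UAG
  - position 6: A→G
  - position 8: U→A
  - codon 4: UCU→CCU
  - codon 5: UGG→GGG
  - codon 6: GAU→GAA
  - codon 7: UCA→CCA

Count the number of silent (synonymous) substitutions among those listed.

1

Codon 1: AAG (Lys) → UAG (Stop) — nonsense.
Codon 2: GUA (Val) → GUG (Val) — synonymous.
Codon 3: AUA (Ile) → AAA (Lys) — missense.
Codon 4: UCU (Ser) → CCU (Pro) — missense.
Codon 5: UGG (Trp) → GGG (Gly) — missense.
Codon 6: GAU (Asp) → GAA (Glu) — missense.
Codon 7: UCA (Ser) → CCA (Pro) — missense.
Synonymous: 1 of 7.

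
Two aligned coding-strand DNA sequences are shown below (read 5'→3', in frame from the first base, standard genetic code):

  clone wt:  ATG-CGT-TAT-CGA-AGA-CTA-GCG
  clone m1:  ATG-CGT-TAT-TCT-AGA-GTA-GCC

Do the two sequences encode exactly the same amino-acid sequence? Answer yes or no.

Codon 1: ATG Met / ATG Met — identical.
Codon 2: CGT Arg / CGT Arg — identical.
Codon 3: TAT Tyr / TAT Tyr — identical.
Codon 4: CGA Arg / TCT Ser — nonsynonymous.
Codon 5: AGA Arg / AGA Arg — identical.
Codon 6: CTA Leu / GTA Val — nonsynonymous.
Codon 7: GCG Ala / GCC Ala — synonymous.
Nonsynonymous differences: 2 → different protein.

no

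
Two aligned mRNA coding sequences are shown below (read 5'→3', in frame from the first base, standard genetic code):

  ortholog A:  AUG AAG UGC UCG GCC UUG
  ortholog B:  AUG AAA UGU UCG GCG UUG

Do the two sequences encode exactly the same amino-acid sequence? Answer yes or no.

Codon 1: AUG Met / AUG Met — identical.
Codon 2: AAG Lys / AAA Lys — synonymous.
Codon 3: UGC Cys / UGU Cys — synonymous.
Codon 4: UCG Ser / UCG Ser — identical.
Codon 5: GCC Ala / GCG Ala — synonymous.
Codon 6: UUG Leu / UUG Leu — identical.
Nonsynonymous differences: 0 → same protein.

yes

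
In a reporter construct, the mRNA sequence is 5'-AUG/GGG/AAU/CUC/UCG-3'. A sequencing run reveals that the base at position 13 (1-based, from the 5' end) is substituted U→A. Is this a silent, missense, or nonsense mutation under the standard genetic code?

missense

Position 13 falls in codon 5: UCG → Ser.
After the substitution the codon is ACG → Thr.
Ser ≠ Thr, so this is a missense mutation.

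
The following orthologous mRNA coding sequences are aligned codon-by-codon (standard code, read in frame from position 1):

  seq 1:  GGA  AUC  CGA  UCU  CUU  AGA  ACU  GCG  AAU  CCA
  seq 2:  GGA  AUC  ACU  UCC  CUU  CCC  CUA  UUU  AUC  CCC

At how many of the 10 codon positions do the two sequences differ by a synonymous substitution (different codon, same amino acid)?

Codon 1: GGA Gly / GGA Gly — identical.
Codon 2: AUC Ile / AUC Ile — identical.
Codon 3: CGA Arg / ACU Thr — nonsynonymous.
Codon 4: UCU Ser / UCC Ser — synonymous.
Codon 5: CUU Leu / CUU Leu — identical.
Codon 6: AGA Arg / CCC Pro — nonsynonymous.
Codon 7: ACU Thr / CUA Leu — nonsynonymous.
Codon 8: GCG Ala / UUU Phe — nonsynonymous.
Codon 9: AAU Asn / AUC Ile — nonsynonymous.
Codon 10: CCA Pro / CCC Pro — synonymous.
Synonymous differences: 2.

2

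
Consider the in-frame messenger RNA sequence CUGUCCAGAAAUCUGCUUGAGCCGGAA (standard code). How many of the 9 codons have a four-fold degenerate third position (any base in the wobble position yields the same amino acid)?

Codon 1 CUG (Leu): third position 4-fold.
Codon 2 UCC (Ser): third position 4-fold.
Codon 3 AGA (Arg): third position 2-fold.
Codon 4 AAU (Asn): third position 2-fold.
Codon 5 CUG (Leu): third position 4-fold.
Codon 6 CUU (Leu): third position 4-fold.
Codon 7 GAG (Glu): third position 2-fold.
Codon 8 CCG (Pro): third position 4-fold.
Codon 9 GAA (Glu): third position 2-fold.
Four-fold degenerate third positions: 5.

5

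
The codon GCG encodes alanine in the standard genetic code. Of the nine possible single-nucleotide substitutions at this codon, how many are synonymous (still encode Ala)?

3

Position 1: none → 0 synonymous.
Position 2: none → 0 synonymous.
Position 3: GCT, GCC, GCA → 3 synonymous.
Total: 0 + 0 + 3 = 3.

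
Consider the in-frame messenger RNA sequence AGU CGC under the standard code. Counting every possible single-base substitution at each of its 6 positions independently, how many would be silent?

4

Codon 1 (AGU, Ser): 1 synonymous substitution.
Codon 2 (CGC, Arg): 3 synonymous substitutions.
Total: 1 + 3 = 4.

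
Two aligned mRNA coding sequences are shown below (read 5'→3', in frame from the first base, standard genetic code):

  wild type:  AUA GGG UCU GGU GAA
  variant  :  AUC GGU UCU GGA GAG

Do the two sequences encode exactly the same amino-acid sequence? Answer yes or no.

Codon 1: AUA Ile / AUC Ile — synonymous.
Codon 2: GGG Gly / GGU Gly — synonymous.
Codon 3: UCU Ser / UCU Ser — identical.
Codon 4: GGU Gly / GGA Gly — synonymous.
Codon 5: GAA Glu / GAG Glu — synonymous.
Nonsynonymous differences: 0 → same protein.

yes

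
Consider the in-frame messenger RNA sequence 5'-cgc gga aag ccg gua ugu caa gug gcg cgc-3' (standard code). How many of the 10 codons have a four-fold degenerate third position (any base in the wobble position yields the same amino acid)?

Codon 1 CGC (Arg): third position 4-fold.
Codon 2 GGA (Gly): third position 4-fold.
Codon 3 AAG (Lys): third position 2-fold.
Codon 4 CCG (Pro): third position 4-fold.
Codon 5 GUA (Val): third position 4-fold.
Codon 6 UGU (Cys): third position 2-fold.
Codon 7 CAA (Gln): third position 2-fold.
Codon 8 GUG (Val): third position 4-fold.
Codon 9 GCG (Ala): third position 4-fold.
Codon 10 CGC (Arg): third position 4-fold.
Four-fold degenerate third positions: 7.

7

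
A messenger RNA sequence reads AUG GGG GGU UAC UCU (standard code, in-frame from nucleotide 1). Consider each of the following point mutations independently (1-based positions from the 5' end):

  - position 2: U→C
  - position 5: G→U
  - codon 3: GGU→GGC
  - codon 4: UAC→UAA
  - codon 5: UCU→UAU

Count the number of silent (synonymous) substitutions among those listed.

Codon 1: AUG (Met) → ACG (Thr) — missense.
Codon 2: GGG (Gly) → GUG (Val) — missense.
Codon 3: GGU (Gly) → GGC (Gly) — synonymous.
Codon 4: UAC (Tyr) → UAA (Stop) — nonsense.
Codon 5: UCU (Ser) → UAU (Tyr) — missense.
Synonymous: 1 of 5.

1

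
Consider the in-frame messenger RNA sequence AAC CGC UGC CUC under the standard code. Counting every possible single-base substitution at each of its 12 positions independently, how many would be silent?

8

Codon 1 (AAC, Asn): 1 synonymous substitution.
Codon 2 (CGC, Arg): 3 synonymous substitutions.
Codon 3 (UGC, Cys): 1 synonymous substitution.
Codon 4 (CUC, Leu): 3 synonymous substitutions.
Total: 1 + 3 + 1 + 3 = 8.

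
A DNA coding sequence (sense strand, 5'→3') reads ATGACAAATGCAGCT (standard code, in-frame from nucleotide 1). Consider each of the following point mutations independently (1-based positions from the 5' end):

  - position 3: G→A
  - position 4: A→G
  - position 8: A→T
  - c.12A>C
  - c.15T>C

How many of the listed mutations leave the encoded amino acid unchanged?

Codon 1: ATG (Met) → ATA (Ile) — missense.
Codon 2: ACA (Thr) → GCA (Ala) — missense.
Codon 3: AAT (Asn) → ATT (Ile) — missense.
Codon 4: GCA (Ala) → GCC (Ala) — synonymous.
Codon 5: GCT (Ala) → GCC (Ala) — synonymous.
Synonymous: 2 of 5.

2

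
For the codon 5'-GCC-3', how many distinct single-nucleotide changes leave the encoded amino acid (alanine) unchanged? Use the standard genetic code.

Position 1: none → 0 synonymous.
Position 2: none → 0 synonymous.
Position 3: GCU, GCA, GCG → 3 synonymous.
Total: 0 + 0 + 3 = 3.

3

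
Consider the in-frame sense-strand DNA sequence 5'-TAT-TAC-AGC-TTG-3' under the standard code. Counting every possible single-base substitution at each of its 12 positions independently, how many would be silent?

Codon 1 (TAT, Tyr): 1 synonymous substitution.
Codon 2 (TAC, Tyr): 1 synonymous substitution.
Codon 3 (AGC, Ser): 1 synonymous substitution.
Codon 4 (TTG, Leu): 2 synonymous substitutions.
Total: 1 + 1 + 1 + 2 = 5.

5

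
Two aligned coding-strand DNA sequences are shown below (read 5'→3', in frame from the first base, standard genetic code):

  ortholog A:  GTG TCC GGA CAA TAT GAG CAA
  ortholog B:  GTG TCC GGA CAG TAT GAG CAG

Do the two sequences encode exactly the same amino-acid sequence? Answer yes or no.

Codon 1: GTG Val / GTG Val — identical.
Codon 2: TCC Ser / TCC Ser — identical.
Codon 3: GGA Gly / GGA Gly — identical.
Codon 4: CAA Gln / CAG Gln — synonymous.
Codon 5: TAT Tyr / TAT Tyr — identical.
Codon 6: GAG Glu / GAG Glu — identical.
Codon 7: CAA Gln / CAG Gln — synonymous.
Nonsynonymous differences: 0 → same protein.

yes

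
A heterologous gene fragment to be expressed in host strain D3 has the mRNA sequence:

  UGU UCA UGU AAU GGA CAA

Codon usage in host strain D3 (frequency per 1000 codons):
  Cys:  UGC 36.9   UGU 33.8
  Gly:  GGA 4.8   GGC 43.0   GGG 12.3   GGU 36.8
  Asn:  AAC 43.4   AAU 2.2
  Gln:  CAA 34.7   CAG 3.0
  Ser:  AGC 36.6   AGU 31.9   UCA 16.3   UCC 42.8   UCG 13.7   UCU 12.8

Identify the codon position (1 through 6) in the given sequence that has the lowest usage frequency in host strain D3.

Codon 1 UGU (Cys): 33.8 per 1000.
Codon 2 UCA (Ser): 16.3 per 1000.
Codon 3 UGU (Cys): 33.8 per 1000.
Codon 4 AAU (Asn): 2.2 per 1000.
Codon 5 GGA (Gly): 4.8 per 1000.
Codon 6 CAA (Gln): 34.7 per 1000.
Lowest frequency is 2.2 at codon 4.

4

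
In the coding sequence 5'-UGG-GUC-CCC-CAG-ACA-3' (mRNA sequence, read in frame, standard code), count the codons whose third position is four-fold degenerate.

3

Codon 1 UGG (Trp): third position 1-fold.
Codon 2 GUC (Val): third position 4-fold.
Codon 3 CCC (Pro): third position 4-fold.
Codon 4 CAG (Gln): third position 2-fold.
Codon 5 ACA (Thr): third position 4-fold.
Four-fold degenerate third positions: 3.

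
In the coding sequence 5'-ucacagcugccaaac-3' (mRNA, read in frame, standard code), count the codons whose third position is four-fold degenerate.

3

Codon 1 UCA (Ser): third position 4-fold.
Codon 2 CAG (Gln): third position 2-fold.
Codon 3 CUG (Leu): third position 4-fold.
Codon 4 CCA (Pro): third position 4-fold.
Codon 5 AAC (Asn): third position 2-fold.
Four-fold degenerate third positions: 3.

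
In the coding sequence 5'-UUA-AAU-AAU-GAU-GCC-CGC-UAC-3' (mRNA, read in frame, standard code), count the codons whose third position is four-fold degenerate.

2

Codon 1 UUA (Leu): third position 2-fold.
Codon 2 AAU (Asn): third position 2-fold.
Codon 3 AAU (Asn): third position 2-fold.
Codon 4 GAU (Asp): third position 2-fold.
Codon 5 GCC (Ala): third position 4-fold.
Codon 6 CGC (Arg): third position 4-fold.
Codon 7 UAC (Tyr): third position 2-fold.
Four-fold degenerate third positions: 2.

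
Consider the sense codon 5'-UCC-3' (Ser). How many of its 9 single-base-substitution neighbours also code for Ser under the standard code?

3

Position 1: none → 0 synonymous.
Position 2: none → 0 synonymous.
Position 3: UCU, UCA, UCG → 3 synonymous.
Total: 0 + 0 + 3 = 3.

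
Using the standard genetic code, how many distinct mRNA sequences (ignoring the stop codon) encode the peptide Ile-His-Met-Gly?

24

Ile: 3 codons.
His: 2 codons.
Met: 1 codon.
Gly: 4 codons.
3 × 2 × 1 × 4 = 24.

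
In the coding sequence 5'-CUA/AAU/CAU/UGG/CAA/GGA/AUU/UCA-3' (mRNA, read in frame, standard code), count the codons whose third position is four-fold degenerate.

3

Codon 1 CUA (Leu): third position 4-fold.
Codon 2 AAU (Asn): third position 2-fold.
Codon 3 CAU (His): third position 2-fold.
Codon 4 UGG (Trp): third position 1-fold.
Codon 5 CAA (Gln): third position 2-fold.
Codon 6 GGA (Gly): third position 4-fold.
Codon 7 AUU (Ile): third position 3-fold.
Codon 8 UCA (Ser): third position 4-fold.
Four-fold degenerate third positions: 3.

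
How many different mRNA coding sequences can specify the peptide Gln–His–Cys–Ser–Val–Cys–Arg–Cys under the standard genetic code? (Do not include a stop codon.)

Gln: 2 codons.
His: 2 codons.
Cys: 2 codons.
Ser: 6 codons.
Val: 4 codons.
Cys: 2 codons.
Arg: 6 codons.
Cys: 2 codons.
2 × 2 × 2 × 6 × 4 × 2 × 6 × 2 = 4608.

4608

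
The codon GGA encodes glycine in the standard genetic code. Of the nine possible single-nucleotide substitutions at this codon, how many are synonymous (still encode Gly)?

3

Position 1: none → 0 synonymous.
Position 2: none → 0 synonymous.
Position 3: GGU, GGC, GGG → 3 synonymous.
Total: 0 + 0 + 3 = 3.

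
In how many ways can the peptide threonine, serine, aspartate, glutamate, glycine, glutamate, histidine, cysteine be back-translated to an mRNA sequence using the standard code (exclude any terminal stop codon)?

3072

Thr: 4 codons.
Ser: 6 codons.
Asp: 2 codons.
Glu: 2 codons.
Gly: 4 codons.
Glu: 2 codons.
His: 2 codons.
Cys: 2 codons.
4 × 6 × 2 × 2 × 4 × 2 × 2 × 2 = 3072.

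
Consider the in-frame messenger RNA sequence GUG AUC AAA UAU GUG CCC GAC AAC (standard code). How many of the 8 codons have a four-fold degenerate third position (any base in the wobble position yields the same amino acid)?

Codon 1 GUG (Val): third position 4-fold.
Codon 2 AUC (Ile): third position 3-fold.
Codon 3 AAA (Lys): third position 2-fold.
Codon 4 UAU (Tyr): third position 2-fold.
Codon 5 GUG (Val): third position 4-fold.
Codon 6 CCC (Pro): third position 4-fold.
Codon 7 GAC (Asp): third position 2-fold.
Codon 8 AAC (Asn): third position 2-fold.
Four-fold degenerate third positions: 3.

3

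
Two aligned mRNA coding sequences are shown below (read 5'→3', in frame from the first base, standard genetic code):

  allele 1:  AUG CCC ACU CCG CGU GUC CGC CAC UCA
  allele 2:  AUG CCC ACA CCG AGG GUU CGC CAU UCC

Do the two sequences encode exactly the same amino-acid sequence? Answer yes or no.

yes

Codon 1: AUG Met / AUG Met — identical.
Codon 2: CCC Pro / CCC Pro — identical.
Codon 3: ACU Thr / ACA Thr — synonymous.
Codon 4: CCG Pro / CCG Pro — identical.
Codon 5: CGU Arg / AGG Arg — synonymous.
Codon 6: GUC Val / GUU Val — synonymous.
Codon 7: CGC Arg / CGC Arg — identical.
Codon 8: CAC His / CAU His — synonymous.
Codon 9: UCA Ser / UCC Ser — synonymous.
Nonsynonymous differences: 0 → same protein.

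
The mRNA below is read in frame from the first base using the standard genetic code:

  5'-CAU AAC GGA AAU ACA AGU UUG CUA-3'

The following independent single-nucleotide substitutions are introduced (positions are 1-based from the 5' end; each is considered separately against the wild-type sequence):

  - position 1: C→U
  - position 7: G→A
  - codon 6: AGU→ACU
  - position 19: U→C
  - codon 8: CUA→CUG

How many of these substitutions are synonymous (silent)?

Codon 1: CAU (His) → UAU (Tyr) — missense.
Codon 3: GGA (Gly) → AGA (Arg) — missense.
Codon 6: AGU (Ser) → ACU (Thr) — missense.
Codon 7: UUG (Leu) → CUG (Leu) — synonymous.
Codon 8: CUA (Leu) → CUG (Leu) — synonymous.
Synonymous: 2 of 5.

2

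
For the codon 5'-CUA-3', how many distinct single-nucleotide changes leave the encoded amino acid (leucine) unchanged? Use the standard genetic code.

Position 1: UUA → 1 synonymous.
Position 2: none → 0 synonymous.
Position 3: CUU, CUC, CUG → 3 synonymous.
Total: 1 + 0 + 3 = 4.

4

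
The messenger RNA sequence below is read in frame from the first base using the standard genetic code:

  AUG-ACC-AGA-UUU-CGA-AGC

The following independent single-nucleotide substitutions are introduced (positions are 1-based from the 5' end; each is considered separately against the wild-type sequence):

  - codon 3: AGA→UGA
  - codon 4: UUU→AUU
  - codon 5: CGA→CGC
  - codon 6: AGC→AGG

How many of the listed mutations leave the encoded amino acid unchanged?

1

Codon 3: AGA (Arg) → UGA (Stop) — nonsense.
Codon 4: UUU (Phe) → AUU (Ile) — missense.
Codon 5: CGA (Arg) → CGC (Arg) — synonymous.
Codon 6: AGC (Ser) → AGG (Arg) — missense.
Synonymous: 1 of 4.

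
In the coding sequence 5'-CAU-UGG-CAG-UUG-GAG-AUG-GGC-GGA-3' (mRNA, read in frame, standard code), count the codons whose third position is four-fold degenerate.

2

Codon 1 CAU (His): third position 2-fold.
Codon 2 UGG (Trp): third position 1-fold.
Codon 3 CAG (Gln): third position 2-fold.
Codon 4 UUG (Leu): third position 2-fold.
Codon 5 GAG (Glu): third position 2-fold.
Codon 6 AUG (Met): third position 1-fold.
Codon 7 GGC (Gly): third position 4-fold.
Codon 8 GGA (Gly): third position 4-fold.
Four-fold degenerate third positions: 2.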